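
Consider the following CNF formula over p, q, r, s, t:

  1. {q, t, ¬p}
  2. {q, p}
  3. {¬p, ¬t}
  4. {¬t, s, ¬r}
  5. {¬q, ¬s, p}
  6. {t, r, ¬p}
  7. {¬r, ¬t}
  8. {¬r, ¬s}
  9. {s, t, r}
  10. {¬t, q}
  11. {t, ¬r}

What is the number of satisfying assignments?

The models are:
  p=F q=T r=F s=F t=T
Count: 1.

1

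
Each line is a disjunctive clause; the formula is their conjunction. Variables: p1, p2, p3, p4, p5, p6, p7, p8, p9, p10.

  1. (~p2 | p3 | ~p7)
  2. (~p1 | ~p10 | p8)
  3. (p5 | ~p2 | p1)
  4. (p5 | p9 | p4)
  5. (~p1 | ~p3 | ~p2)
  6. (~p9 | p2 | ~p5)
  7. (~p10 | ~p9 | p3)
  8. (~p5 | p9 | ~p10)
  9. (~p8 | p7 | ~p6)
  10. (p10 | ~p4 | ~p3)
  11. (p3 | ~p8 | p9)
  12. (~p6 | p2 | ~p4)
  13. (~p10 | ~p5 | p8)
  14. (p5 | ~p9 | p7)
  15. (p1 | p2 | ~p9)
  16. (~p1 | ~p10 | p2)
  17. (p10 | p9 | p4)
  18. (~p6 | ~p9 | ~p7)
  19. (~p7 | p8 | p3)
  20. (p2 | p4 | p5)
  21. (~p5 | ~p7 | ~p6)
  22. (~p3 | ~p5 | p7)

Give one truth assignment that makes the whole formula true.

p6 occurs only negated in the remaining clauses — set p6 = False.
Branch on p1: take p1 = True.
Branch on p2: take p2 = False.
  then p10 is forced to False.
Branch on p3: take p3 = False.
For the remaining variables, p4 = True, p5 = False, p7 = False, p8 = False, p9 = False works.
Every clause has at least one true literal under this assignment.
Check each clause:
  1. (~p2 | p3 | ~p7) — ~p7 is true.
  2. (~p1 | ~p10 | p8) — ~p10 is true.
  3. (p5 | ~p2 | p1) — p1 is true.
  4. (p4 | p5 | p9) — p4 is true.
  5. (~p3 | ~p1 | ~p2) — ~p3 is true.
  6. (~p9 | ~p5 | p2) — ~p5 is true.
  7. (p3 | ~p10 | ~p9) — ~p10 is true.
  8. (~p10 | ~p5 | p9) — ~p5 is true.
  9. (~p8 | ~p6 | p7) — ~p8 is true.
  10. (~p4 | p10 | ~p3) — ~p3 is true.
  11. (~p8 | p9 | p3) — ~p8 is true.
  12. (~p6 | p2 | ~p4) — ~p6 is true.
  13. (p8 | ~p5 | ~p10) — ~p5 is true.
  14. (~p9 | p7 | p5) — ~p9 is true.
  15. (~p9 | p2 | p1) — p1 is true.
  16. (p2 | ~p10 | ~p1) — ~p10 is true.
  17. (p9 | p4 | p10) — p4 is true.
  18. (~p9 | ~p7 | ~p6) — ~p7 is true.
  19. (p3 | ~p7 | p8) — ~p7 is true.
  20. (p4 | p2 | p5) — p4 is true.
  21. (~p7 | ~p6 | ~p5) — ~p7 is true.
  22. (p7 | ~p3 | ~p5) — ~p5 is true.

p1=True, p2=False, p3=False, p4=True, p5=False, p6=False, p7=False, p8=False, p9=False, p10=False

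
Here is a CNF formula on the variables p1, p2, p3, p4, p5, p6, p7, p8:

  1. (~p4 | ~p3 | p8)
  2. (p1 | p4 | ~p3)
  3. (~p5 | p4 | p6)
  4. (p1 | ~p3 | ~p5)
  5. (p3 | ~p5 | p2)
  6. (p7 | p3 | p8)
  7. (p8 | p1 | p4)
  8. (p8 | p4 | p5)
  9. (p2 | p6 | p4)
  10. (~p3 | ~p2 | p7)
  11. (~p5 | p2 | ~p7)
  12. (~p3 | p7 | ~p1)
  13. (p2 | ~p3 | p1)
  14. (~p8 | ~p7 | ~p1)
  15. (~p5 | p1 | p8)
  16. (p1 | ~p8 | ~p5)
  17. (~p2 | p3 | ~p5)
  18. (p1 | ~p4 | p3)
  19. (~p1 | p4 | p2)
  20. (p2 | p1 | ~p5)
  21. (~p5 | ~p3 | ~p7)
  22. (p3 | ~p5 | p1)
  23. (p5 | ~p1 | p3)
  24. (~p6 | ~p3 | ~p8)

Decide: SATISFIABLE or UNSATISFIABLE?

SATISFIABLE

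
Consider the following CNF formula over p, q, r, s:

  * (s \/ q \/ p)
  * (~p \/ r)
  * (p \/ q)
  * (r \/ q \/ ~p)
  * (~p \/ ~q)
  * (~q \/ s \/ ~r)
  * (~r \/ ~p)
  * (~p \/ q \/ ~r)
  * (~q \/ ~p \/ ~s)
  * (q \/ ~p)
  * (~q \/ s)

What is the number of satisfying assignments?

2

The models are:
  p=0 q=1 r=0 s=1
  p=0 q=1 r=1 s=1
Count: 2.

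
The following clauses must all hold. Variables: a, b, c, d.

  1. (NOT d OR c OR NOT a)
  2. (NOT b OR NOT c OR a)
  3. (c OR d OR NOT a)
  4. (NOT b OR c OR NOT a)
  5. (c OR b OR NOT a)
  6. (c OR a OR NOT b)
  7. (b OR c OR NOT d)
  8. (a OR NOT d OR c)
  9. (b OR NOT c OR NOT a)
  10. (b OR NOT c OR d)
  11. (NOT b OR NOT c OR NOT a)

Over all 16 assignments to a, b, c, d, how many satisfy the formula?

Satisfying assignments:
  a=F b=F c=F d=F
  a=F b=F c=T d=T
That's 2 in total.

2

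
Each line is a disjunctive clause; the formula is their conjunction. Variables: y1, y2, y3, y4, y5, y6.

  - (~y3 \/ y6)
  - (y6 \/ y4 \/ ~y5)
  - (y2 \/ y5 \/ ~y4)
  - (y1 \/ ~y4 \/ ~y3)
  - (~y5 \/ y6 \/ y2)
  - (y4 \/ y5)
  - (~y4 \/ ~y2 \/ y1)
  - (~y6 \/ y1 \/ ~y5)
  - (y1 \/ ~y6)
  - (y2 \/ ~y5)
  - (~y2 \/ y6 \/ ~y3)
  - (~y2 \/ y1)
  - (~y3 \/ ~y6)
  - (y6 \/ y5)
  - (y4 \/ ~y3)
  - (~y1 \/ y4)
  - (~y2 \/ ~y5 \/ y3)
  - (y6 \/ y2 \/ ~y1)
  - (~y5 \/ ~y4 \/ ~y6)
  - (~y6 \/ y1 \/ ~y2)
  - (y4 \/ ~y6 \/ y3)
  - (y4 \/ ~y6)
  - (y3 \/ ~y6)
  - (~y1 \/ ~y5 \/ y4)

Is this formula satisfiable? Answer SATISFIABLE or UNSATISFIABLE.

UNSATISFIABLE

y6 = True:
  propagation gives y1=True, y3=False; an empty clause results — contradiction.
y6 = False:
  propagation gives y3=False, y5=True, y4=True, y2=True; an empty clause results — contradiction.
Every branch closes, so no satisfying assignment exists.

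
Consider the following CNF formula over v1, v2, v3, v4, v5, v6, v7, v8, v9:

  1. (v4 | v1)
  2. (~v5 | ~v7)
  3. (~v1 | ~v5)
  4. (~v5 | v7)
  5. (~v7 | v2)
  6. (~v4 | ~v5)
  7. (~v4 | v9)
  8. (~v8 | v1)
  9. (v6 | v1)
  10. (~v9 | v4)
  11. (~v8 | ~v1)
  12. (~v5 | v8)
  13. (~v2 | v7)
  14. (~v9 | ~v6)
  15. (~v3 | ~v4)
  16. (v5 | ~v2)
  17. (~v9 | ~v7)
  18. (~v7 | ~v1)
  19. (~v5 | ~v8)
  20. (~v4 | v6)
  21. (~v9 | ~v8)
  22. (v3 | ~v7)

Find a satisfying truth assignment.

v1 = True, v2 = False, v3 = False, v4 = False, v5 = False, v6 = False, v7 = False, v8 = False, v9 = False

Check each clause:
  1. (v1 | v4) — v1 is true.
  2. (~v7 | ~v5) — ~v7 is true.
  3. (~v5 | ~v1) — ~v5 is true.
  4. (v7 | ~v5) — ~v5 is true.
  5. (~v7 | v2) — ~v7 is true.
  6. (~v4 | ~v5) — ~v5 is true.
  7. (~v4 | v9) — ~v4 is true.
  8. (~v8 | v1) — ~v8 is true.
  9. (v6 | v1) — v1 is true.
  10. (v4 | ~v9) — ~v9 is true.
  11. (~v8 | ~v1) — ~v8 is true.
  12. (v8 | ~v5) — ~v5 is true.
  13. (~v2 | v7) — ~v2 is true.
  14. (~v6 | ~v9) — ~v6 is true.
  15. (~v4 | ~v3) — ~v4 is true.
  16. (v5 | ~v2) — ~v2 is true.
  17. (~v9 | ~v7) — ~v7 is true.
  18. (~v1 | ~v7) — ~v7 is true.
  19. (~v5 | ~v8) — ~v8 is true.
  20. (v6 | ~v4) — ~v4 is true.
  21. (~v8 | ~v9) — ~v8 is true.
  22. (v3 | ~v7) — ~v7 is true.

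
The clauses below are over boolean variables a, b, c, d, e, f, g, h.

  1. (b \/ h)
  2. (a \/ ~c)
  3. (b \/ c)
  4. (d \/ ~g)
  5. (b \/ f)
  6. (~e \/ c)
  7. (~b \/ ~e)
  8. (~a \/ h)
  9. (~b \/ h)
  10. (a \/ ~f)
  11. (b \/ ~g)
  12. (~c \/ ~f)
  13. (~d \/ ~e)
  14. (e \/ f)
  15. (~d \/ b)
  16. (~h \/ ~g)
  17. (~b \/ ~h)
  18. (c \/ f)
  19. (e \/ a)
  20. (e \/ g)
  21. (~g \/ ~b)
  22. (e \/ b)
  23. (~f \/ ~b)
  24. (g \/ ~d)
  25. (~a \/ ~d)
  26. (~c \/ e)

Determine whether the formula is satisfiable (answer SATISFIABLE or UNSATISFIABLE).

UNSATISFIABLE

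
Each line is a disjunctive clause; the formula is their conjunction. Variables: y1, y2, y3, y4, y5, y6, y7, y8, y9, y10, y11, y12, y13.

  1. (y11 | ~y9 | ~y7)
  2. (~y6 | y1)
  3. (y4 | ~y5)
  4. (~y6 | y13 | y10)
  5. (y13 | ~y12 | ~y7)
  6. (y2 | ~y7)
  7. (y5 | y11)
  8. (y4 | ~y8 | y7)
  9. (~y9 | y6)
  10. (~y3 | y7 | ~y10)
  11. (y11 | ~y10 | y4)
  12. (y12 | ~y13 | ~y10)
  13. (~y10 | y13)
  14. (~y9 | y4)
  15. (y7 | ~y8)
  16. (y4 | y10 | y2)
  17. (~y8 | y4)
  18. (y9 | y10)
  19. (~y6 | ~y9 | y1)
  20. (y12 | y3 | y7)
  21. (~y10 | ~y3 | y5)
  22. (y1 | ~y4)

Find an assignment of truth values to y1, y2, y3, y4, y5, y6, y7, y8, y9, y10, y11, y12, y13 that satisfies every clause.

y1=False  y2=True  y3=False  y4=False  y5=False  y6=False  y7=False  y8=False  y9=False  y10=True  y11=True  y12=True  y13=True

Check each clause:
  1. (~y7 | y11 | ~y9) — ~y7 is true.
  2. (~y6 | y1) — ~y6 is true.
  3. (~y5 | y4) — ~y5 is true.
  4. (y13 | y10 | ~y6) — ~y6 is true.
  5. (~y7 | ~y12 | y13) — ~y7 is true.
  6. (y2 | ~y7) — ~y7 is true.
  7. (y11 | y5) — y11 is true.
  8. (y7 | y4 | ~y8) — ~y8 is true.
  9. (~y9 | y6) — ~y9 is true.
  10. (~y3 | ~y10 | y7) — ~y3 is true.
  11. (y11 | y4 | ~y10) — y11 is true.
  12. (y12 | ~y13 | ~y10) — y12 is true.
  13. (~y10 | y13) — y13 is true.
  14. (~y9 | y4) — ~y9 is true.
  15. (y7 | ~y8) — ~y8 is true.
  16. (y10 | y2 | y4) — y10 is true.
  17. (~y8 | y4) — ~y8 is true.
  18. (y9 | y10) — y10 is true.
  19. (~y6 | y1 | ~y9) — ~y6 is true.
  20. (y3 | y12 | y7) — y12 is true.
  21. (~y10 | y5 | ~y3) — ~y3 is true.
  22. (y1 | ~y4) — ~y4 is true.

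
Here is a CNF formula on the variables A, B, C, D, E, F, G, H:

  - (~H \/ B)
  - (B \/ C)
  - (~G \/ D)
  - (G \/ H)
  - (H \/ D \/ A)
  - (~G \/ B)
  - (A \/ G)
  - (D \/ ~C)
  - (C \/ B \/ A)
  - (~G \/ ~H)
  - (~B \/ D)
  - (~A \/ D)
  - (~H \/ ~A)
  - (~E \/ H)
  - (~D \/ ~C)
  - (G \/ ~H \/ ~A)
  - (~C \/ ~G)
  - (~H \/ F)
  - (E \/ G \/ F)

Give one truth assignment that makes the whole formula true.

A=0, B=1, C=0, D=1, E=0, F=0, G=1, H=0

Check each clause:
  1. (B \/ ~H) — ~H is true.
  2. (B \/ C) — B is true.
  3. (D \/ ~G) — D is true.
  4. (H \/ G) — G is true.
  5. (D \/ H \/ A) — D is true.
  6. (B \/ ~G) — B is true.
  7. (A \/ G) — G is true.
  8. (~C \/ D) — D is true.
  9. (C \/ B \/ A) — B is true.
  10. (~H \/ ~G) — ~H is true.
  11. (~B \/ D) — D is true.
  12. (D \/ ~A) — D is true.
  13. (~H \/ ~A) — ~H is true.
  14. (~E \/ H) — ~E is true.
  15. (~C \/ ~D) — ~C is true.
  16. (~H \/ G \/ ~A) — ~H is true.
  17. (~C \/ ~G) — ~C is true.
  18. (F \/ ~H) — ~H is true.
  19. (E \/ F \/ G) — G is true.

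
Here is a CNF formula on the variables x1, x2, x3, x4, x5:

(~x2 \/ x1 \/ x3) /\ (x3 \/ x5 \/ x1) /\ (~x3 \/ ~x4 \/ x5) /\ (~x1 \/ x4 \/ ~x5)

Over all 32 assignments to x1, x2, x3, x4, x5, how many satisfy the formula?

Case analysis on x1 and x3:
  x1=T, x3=T: remaining (x2,x4,x5) ∈ {(F,F,F); (F,T,T); (T,F,F); (T,T,T)} — 4.
  x1=T, x3=F: x2 free; 3 ways for (x4,x5) × 2^1 = 6.
  x1=F, x3=T: x2 free; 3 ways for (x4,x5) × 2^1 = 6.
  x1=F, x3=F: remaining (x2,x4,x5) ∈ {(F,F,T); (F,T,T)} — 2.
Total: 4 + 6 + 6 + 2 = 18.

18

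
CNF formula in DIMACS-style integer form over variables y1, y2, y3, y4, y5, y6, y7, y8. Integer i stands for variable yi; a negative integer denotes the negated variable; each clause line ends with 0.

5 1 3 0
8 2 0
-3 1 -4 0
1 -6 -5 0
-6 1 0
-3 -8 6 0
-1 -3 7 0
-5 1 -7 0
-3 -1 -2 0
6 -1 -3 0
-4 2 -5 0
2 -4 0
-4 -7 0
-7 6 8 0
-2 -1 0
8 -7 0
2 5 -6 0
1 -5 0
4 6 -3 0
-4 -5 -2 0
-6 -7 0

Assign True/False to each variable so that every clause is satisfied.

Try y1 = True.
  then y2 is forced to False.
  then y8 is forced to True.
  then y4 is forced to False.
For the remaining variables, y3 = False, y5 = False, y6 = False, y7 = True works.

y1 = T, y2 = F, y3 = F, y4 = F, y5 = F, y6 = F, y7 = T, y8 = T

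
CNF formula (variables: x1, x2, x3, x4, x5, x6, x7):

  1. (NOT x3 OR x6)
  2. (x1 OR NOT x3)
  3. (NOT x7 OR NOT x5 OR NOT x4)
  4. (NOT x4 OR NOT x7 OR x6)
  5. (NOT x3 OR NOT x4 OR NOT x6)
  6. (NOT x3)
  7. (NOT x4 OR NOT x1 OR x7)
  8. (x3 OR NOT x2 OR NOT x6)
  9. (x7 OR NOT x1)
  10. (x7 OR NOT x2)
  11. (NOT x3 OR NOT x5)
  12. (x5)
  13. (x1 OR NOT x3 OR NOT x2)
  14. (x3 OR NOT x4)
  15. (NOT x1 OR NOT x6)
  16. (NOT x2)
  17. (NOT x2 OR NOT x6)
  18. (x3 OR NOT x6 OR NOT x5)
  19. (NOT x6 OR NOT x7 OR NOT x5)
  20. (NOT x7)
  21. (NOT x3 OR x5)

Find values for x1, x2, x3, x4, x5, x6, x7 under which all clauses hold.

x1=F, x2=F, x3=F, x4=F, x5=T, x6=F, x7=F

The clause (NOT x3) is unit: x3 must be False.
Unit propagation: (x5) forces x5 = True.
Unit propagation: (NOT x4) forces x4 = False.
(NOT x2) is a unit clause, so x2 = False.
(NOT x6) is a unit clause, so x6 = False.
(NOT x7) is a unit clause, so x7 = False.
The clause (NOT x1) is unit: x1 must be False.
Every clause has at least one true literal under this assignment.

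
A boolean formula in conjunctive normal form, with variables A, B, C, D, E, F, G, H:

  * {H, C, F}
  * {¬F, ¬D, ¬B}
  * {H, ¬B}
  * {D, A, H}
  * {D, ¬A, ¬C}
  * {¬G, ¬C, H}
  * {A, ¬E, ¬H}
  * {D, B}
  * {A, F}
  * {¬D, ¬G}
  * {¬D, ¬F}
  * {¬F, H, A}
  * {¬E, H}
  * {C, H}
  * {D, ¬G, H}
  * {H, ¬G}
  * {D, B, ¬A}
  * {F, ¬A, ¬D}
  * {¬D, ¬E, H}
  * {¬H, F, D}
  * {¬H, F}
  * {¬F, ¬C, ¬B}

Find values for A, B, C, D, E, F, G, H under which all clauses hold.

A = F  B = T  C = F  D = F  E = F  F = T  G = F  H = T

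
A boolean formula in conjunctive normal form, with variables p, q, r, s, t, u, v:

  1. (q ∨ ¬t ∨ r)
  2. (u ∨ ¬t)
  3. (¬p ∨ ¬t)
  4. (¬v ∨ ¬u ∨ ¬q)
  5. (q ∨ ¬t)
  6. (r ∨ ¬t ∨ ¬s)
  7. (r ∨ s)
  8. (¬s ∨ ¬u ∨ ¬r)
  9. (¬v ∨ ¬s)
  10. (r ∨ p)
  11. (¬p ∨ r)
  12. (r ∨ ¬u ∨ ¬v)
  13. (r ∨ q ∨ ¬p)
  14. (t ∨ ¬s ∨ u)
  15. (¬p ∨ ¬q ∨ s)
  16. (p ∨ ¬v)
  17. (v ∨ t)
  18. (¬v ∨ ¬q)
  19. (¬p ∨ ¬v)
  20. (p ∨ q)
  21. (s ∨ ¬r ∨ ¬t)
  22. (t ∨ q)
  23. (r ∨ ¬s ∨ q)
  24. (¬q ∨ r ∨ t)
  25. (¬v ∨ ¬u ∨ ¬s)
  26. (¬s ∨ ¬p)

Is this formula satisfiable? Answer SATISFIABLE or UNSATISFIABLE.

UNSATISFIABLE

r = True:
  s = True:
    propagation gives u=False, t=False; an empty clause results — contradiction.
  s = False:
    propagation gives t=False, v=True, p=True; an empty clause results — contradiction.
r = False:
  propagation gives s=True, t=False, v=False; an empty clause results — contradiction.
Every branch closes, so no satisfying assignment exists.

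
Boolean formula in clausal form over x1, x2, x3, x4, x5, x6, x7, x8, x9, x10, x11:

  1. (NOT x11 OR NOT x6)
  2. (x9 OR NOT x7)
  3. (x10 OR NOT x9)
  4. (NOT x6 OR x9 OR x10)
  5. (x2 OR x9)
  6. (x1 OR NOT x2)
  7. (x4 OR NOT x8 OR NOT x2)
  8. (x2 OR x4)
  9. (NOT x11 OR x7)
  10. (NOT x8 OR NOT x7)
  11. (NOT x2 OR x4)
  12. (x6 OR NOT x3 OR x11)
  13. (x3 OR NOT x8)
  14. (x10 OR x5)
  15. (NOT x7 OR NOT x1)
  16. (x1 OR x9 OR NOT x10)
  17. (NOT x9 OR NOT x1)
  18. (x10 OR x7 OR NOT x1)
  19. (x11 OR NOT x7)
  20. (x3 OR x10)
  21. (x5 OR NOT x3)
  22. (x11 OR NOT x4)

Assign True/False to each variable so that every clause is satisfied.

x5 occurs only positively in the remaining clauses — set x5 = True.
Pure literal: x8 appears only negated; assign x8 = False.
Try x1 = False.
  then x2 is forced to False.
  then x9 is forced to True.
  then x10 is forced to True.
  then x4 is forced to True.
  then x11 is forced to True.
  then x6 is forced to False.
  then x7 is forced to True.
x3 is now unconstrained; take x3 = False.

x1=False  x2=False  x3=False  x4=True  x5=True  x6=False  x7=True  x8=False  x9=True  x10=True  x11=True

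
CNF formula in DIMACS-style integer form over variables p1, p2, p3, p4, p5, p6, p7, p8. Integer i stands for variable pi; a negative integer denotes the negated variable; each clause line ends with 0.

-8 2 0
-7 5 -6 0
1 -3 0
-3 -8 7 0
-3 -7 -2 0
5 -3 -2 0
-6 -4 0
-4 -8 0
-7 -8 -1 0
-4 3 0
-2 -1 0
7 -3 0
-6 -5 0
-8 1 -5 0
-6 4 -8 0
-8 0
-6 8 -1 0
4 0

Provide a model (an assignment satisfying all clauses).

(¬p8) is a unit clause, so p8 = False.
Unit propagation: (p4) forces p4 = True.
(¬p6) is a unit clause, so p6 = False.
(p3) is a unit clause, so p3 = True.
Unit propagation: (p1) forces p1 = True.
(¬p2) is a unit clause, so p2 = False.
(p7) is a unit clause, so p7 = True.
p5 is now unconstrained; take p5 = False.
Every clause has at least one true literal under this assignment.

p1 = True  p2 = False  p3 = True  p4 = True  p5 = False  p6 = False  p7 = True  p8 = False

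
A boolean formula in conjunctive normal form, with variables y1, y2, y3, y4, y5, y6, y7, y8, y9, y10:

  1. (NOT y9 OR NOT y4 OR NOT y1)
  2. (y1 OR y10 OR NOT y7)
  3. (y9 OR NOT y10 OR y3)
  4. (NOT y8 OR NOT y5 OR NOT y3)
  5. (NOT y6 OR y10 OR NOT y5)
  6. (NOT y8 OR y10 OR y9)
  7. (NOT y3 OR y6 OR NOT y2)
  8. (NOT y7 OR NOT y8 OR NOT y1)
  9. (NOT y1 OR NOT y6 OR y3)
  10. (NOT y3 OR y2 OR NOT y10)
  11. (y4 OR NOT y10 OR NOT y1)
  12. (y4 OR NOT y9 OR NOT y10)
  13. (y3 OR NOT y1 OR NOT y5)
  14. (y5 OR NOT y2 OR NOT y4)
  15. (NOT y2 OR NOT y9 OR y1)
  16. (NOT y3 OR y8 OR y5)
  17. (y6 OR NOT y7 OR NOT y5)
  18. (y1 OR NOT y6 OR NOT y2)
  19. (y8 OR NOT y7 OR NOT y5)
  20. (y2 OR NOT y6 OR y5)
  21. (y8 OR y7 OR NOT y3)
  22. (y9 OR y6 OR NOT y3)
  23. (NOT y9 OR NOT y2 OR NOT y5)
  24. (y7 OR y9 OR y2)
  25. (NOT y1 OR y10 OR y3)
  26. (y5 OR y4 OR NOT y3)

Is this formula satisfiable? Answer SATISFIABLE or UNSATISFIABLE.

SATISFIABLE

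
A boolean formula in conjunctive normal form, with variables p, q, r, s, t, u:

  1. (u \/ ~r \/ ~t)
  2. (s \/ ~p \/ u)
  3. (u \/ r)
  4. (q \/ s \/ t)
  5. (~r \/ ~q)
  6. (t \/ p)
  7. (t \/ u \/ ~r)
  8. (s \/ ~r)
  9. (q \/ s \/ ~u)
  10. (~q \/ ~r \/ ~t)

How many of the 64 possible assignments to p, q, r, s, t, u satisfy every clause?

12

Split on r, then t.
  r=1, t=1: remaining (p,q,s,u) ∈ {(0,0,1,1); (1,0,1,1)} — 2.
  r=1, t=0: remaining (p,q,s,u) ∈ {(1,0,1,1)} — 1.
  r=0, t=1: p free; 3 ways for (q,s,u) × 2^1 = 6.
  r=0, t=0: remaining (p,q,s,u) ∈ {(1,0,1,1); (1,1,0,1); (1,1,1,1)} — 3.
Total: 2 + 1 + 6 + 3 = 12.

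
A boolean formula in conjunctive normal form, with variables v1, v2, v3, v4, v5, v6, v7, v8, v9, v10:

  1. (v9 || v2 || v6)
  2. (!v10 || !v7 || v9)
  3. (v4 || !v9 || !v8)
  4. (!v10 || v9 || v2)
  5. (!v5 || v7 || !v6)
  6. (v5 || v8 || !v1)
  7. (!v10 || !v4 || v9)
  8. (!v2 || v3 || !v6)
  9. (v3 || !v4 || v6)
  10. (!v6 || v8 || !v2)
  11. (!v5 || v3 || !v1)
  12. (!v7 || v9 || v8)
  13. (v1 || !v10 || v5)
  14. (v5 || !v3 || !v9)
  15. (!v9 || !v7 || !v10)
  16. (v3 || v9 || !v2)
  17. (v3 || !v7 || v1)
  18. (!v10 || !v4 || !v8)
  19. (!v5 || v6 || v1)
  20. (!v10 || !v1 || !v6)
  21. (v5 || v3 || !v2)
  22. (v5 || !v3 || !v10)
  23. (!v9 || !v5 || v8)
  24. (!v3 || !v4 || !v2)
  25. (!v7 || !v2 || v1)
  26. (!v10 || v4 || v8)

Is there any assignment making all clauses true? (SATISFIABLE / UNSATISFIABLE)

SATISFIABLE

v10 occurs only negated in the remaining clauses — set v10 = False.
Try v1 = False.
Set v2 = False and propagate.
Set v3 = False and propagate.
  then v7 is forced to False.
The remaining clauses are satisfied by v4 = False, v5 = False, v6 = True, v8 = False, v9 = False.
Every clause has at least one true literal under this assignment.
So v1 = F  v2 = F  v3 = F  v4 = F  v5 = F  v6 = T  v7 = F  v8 = F  v9 = F  v10 = F is a satisfying assignment.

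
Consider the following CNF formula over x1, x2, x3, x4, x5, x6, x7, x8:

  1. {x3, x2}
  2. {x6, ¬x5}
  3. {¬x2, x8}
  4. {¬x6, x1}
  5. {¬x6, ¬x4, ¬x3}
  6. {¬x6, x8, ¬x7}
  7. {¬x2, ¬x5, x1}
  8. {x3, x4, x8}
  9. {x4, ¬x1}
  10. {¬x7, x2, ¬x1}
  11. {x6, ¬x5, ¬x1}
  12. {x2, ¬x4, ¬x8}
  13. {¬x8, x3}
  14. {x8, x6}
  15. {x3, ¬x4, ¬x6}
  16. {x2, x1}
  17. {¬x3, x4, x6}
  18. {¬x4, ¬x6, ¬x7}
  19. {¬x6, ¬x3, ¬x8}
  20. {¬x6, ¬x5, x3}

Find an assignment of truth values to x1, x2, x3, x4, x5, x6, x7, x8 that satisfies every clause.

x1 = F, x2 = T, x3 = T, x4 = T, x5 = F, x6 = F, x7 = T, x8 = T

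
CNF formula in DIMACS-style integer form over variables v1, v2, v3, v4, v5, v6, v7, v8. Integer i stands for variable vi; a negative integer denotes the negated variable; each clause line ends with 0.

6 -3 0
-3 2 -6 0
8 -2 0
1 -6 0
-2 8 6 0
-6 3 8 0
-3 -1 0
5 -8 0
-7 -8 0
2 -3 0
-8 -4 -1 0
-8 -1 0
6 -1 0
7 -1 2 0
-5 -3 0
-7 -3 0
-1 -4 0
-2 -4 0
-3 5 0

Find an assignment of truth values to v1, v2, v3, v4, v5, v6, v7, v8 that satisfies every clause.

v1=False, v2=False, v3=False, v4=False, v5=True, v6=False, v7=False, v8=False

Check each clause:
  1. (¬v3 ∨ v6) — ¬v3 is true.
  2. (¬v3 ∨ v2 ∨ ¬v6) — ¬v6 is true.
  3. (v8 ∨ ¬v2) — ¬v2 is true.
  4. (¬v6 ∨ v1) — ¬v6 is true.
  5. (¬v2 ∨ v6 ∨ v8) — ¬v2 is true.
  6. (v3 ∨ v8 ∨ ¬v6) — ¬v6 is true.
  7. (¬v1 ∨ ¬v3) — ¬v3 is true.
  8. (v5 ∨ ¬v8) — ¬v8 is true.
  9. (¬v7 ∨ ¬v8) — ¬v8 is true.
  10. (¬v3 ∨ v2) — ¬v3 is true.
  11. (¬v4 ∨ ¬v1 ∨ ¬v8) — ¬v8 is true.
  12. (¬v8 ∨ ¬v1) — ¬v8 is true.
  13. (v6 ∨ ¬v1) — ¬v1 is true.
  14. (v7 ∨ v2 ∨ ¬v1) — ¬v1 is true.
  15. (¬v5 ∨ ¬v3) — ¬v3 is true.
  16. (¬v7 ∨ ¬v3) — ¬v7 is true.
  17. (¬v1 ∨ ¬v4) — ¬v4 is true.
  18. (¬v4 ∨ ¬v2) — ¬v4 is true.
  19. (v5 ∨ ¬v3) — v5 is true.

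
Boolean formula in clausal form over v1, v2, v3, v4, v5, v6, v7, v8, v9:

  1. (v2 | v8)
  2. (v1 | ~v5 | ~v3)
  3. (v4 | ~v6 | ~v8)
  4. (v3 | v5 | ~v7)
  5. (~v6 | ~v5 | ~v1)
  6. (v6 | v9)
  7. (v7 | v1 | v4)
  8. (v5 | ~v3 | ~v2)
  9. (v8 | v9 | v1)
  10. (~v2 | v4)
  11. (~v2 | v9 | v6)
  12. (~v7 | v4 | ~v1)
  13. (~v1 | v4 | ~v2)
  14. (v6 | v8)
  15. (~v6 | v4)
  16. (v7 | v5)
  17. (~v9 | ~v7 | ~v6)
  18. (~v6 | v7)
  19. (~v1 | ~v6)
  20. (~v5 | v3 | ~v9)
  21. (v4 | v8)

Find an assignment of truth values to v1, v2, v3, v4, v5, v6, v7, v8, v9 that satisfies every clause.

v1 = T  v2 = F  v3 = T  v4 = T  v5 = F  v6 = F  v7 = T  v8 = T  v9 = T

Check each clause:
  1. (v2 | v8) — v8 is true.
  2. (~v5 | v1 | ~v3) — v1 is true.
  3. (~v8 | v4 | ~v6) — ~v6 is true.
  4. (v3 | v5 | ~v7) — v3 is true.
  5. (~v1 | ~v6 | ~v5) — ~v6 is true.
  6. (v9 | v6) — v9 is true.
  7. (v4 | v7 | v1) — v1 is true.
  8. (~v3 | ~v2 | v5) — ~v2 is true.
  9. (v9 | v1 | v8) — v8 is true.
  10. (v4 | ~v2) — v4 is true.
  11. (v9 | ~v2 | v6) — v9 is true.
  12. (~v7 | ~v1 | v4) — v4 is true.
  13. (~v2 | v4 | ~v1) — v4 is true.
  14. (v6 | v8) — v8 is true.
  15. (v4 | ~v6) — ~v6 is true.
  16. (v5 | v7) — v7 is true.
  17. (~v9 | ~v6 | ~v7) — ~v6 is true.
  18. (v7 | ~v6) — ~v6 is true.
  19. (~v1 | ~v6) — ~v6 is true.
  20. (~v5 | ~v9 | v3) — v3 is true.
  21. (v4 | v8) — v8 is true.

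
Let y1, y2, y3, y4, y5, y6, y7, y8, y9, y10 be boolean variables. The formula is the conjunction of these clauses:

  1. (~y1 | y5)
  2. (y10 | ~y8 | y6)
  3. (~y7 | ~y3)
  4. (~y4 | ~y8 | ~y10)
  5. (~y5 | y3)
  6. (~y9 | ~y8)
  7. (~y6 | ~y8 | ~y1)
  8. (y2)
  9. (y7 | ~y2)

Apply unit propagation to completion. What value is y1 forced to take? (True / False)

(y2) stands alone — y2 = True.
(y7 | ~y2): since y2 = True, the clause reduces to (y7). y7 = True.
(~y7 | ~y3): since y7 = True, the clause reduces to (~y3). y3 = False.
From (~y5 | y3) and y3 = False: y5 = False.
From (y5 | ~y1) and y5 = False: y1 = False.

False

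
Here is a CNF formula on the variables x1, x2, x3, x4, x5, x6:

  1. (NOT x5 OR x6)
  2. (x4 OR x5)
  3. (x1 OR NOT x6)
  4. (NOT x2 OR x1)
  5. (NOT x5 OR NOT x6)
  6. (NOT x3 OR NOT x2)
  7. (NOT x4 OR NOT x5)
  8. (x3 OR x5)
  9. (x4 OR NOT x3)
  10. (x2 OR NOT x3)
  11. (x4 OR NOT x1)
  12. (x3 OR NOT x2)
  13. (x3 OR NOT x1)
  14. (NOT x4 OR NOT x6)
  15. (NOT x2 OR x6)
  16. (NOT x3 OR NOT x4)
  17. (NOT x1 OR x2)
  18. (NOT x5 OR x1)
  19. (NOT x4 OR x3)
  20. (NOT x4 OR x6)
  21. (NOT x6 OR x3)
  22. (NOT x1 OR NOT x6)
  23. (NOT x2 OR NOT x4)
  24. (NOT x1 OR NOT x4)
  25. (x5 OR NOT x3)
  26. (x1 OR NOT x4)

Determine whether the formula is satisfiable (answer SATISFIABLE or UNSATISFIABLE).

UNSATISFIABLE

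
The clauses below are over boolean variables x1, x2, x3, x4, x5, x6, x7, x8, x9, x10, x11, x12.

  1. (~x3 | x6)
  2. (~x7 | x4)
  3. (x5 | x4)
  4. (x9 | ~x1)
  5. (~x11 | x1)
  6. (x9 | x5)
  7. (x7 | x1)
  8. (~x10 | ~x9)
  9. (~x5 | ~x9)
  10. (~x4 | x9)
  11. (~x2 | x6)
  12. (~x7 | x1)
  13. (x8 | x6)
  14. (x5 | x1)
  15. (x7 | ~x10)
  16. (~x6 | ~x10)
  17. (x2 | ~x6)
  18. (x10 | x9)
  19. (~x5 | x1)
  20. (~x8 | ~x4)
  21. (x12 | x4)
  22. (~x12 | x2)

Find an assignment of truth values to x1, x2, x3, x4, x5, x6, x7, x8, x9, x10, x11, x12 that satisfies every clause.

x1=True, x2=True, x3=True, x4=True, x5=False, x6=True, x7=False, x8=False, x9=True, x10=False, x11=False, x12=True

Check each clause:
  1. (~x3 | x6) — x6 is true.
  2. (~x7 | x4) — ~x7 is true.
  3. (x5 | x4) — x4 is true.
  4. (~x1 | x9) — x9 is true.
  5. (x1 | ~x11) — x1 is true.
  6. (x5 | x9) — x9 is true.
  7. (x1 | x7) — x1 is true.
  8. (~x9 | ~x10) — ~x10 is true.
  9. (~x5 | ~x9) — ~x5 is true.
  10. (~x4 | x9) — x9 is true.
  11. (~x2 | x6) — x6 is true.
  12. (x1 | ~x7) — x1 is true.
  13. (x6 | x8) — x6 is true.
  14. (x5 | x1) — x1 is true.
  15. (~x10 | x7) — ~x10 is true.
  16. (~x6 | ~x10) — ~x10 is true.
  17. (x2 | ~x6) — x2 is true.
  18. (x10 | x9) — x9 is true.
  19. (~x5 | x1) — x1 is true.
  20. (~x4 | ~x8) — ~x8 is true.
  21. (x4 | x12) — x12 is true.
  22. (x2 | ~x12) — x2 is true.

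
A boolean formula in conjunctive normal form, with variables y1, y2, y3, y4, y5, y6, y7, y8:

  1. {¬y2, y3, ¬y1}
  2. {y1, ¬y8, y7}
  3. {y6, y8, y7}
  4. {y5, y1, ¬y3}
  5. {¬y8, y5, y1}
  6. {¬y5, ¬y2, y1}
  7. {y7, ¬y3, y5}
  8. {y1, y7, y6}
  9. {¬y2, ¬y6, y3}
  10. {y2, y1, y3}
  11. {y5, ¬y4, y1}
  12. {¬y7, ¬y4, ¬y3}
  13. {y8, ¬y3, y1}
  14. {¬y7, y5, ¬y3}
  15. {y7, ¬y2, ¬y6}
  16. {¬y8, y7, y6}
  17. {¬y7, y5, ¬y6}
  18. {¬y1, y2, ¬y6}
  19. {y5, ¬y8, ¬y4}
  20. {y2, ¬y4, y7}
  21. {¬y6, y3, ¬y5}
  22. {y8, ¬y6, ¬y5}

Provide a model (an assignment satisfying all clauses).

y4 occurs only negated in the remaining clauses — set y4 = False.
Set y1 = True and propagate.
The remaining clauses are satisfied by y2 = False, y3 = True, y5 = True, y6 = False, y7 = True, y8 = False.
Every clause has at least one true literal under this assignment.

y1 = T, y2 = F, y3 = T, y4 = F, y5 = T, y6 = F, y7 = T, y8 = F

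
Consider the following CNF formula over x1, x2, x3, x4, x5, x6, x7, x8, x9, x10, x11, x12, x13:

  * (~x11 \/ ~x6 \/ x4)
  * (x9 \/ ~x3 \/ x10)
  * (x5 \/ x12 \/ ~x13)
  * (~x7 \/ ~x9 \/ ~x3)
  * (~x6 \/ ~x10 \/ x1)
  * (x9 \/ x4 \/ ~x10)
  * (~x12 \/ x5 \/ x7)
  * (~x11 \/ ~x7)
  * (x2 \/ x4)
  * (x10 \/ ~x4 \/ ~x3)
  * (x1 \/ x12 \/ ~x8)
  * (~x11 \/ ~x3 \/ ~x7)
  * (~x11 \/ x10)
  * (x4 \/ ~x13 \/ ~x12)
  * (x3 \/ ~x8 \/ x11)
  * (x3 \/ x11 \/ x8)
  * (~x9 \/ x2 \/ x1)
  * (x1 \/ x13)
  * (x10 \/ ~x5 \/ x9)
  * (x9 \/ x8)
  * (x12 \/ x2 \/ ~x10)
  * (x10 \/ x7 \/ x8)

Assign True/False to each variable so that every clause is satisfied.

x1 occurs only positively in the remaining clauses — set x1 = True.
Pure literal: x2 appears only positively; assign x2 = True.
Set x3 = True and propagate.
Try x4 = True.
  then x10 is forced to True.
Try x5 = True.
For the remaining variables, x6 = False, x7 = False, x8 = False, x9 = True, x11 = True, x12 = True, x13 = True works.
Check each clause:
  1. (~x6 \/ ~x11 \/ x4) — ~x6 is true.
  2. (x9 \/ ~x3 \/ x10) — x9 is true.
  3. (~x13 \/ x5 \/ x12) — x12 is true.
  4. (~x3 \/ ~x7 \/ ~x9) — ~x7 is true.
  5. (~x6 \/ x1 \/ ~x10) — x1 is true.
  6. (x4 \/ x9 \/ ~x10) — x9 is true.
  7. (x5 \/ ~x12 \/ x7) — x5 is true.
  8. (~x7 \/ ~x11) — ~x7 is true.
  9. (x4 \/ x2) — x2 is true.
  10. (x10 \/ ~x4 \/ ~x3) — x10 is true.
  11. (~x8 \/ x1 \/ x12) — ~x8 is true.
  12. (~x11 \/ ~x7 \/ ~x3) — ~x7 is true.
  13. (~x11 \/ x10) — x10 is true.
  14. (~x13 \/ ~x12 \/ x4) — x4 is true.
  15. (x3 \/ x11 \/ ~x8) — ~x8 is true.
  16. (x11 \/ x8 \/ x3) — x3 is true.
  17. (~x9 \/ x1 \/ x2) — x1 is true.
  18. (x13 \/ x1) — x1 is true.
  19. (~x5 \/ x9 \/ x10) — x9 is true.
  20. (x8 \/ x9) — x9 is true.
  21. (x12 \/ x2 \/ ~x10) — x2 is true.
  22. (x7 \/ x10 \/ x8) — x10 is true.

x1=T  x2=T  x3=T  x4=T  x5=T  x6=F  x7=F  x8=F  x9=T  x10=T  x11=T  x12=T  x13=T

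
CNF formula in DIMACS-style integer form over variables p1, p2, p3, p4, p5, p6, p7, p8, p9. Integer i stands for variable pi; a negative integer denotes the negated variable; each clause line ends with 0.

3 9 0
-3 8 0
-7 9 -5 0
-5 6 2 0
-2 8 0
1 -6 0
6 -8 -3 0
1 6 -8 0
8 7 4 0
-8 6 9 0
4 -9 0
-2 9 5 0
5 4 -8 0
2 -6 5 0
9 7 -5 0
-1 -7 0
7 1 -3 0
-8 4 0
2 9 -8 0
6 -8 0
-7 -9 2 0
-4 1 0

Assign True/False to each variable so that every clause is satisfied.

p1=True  p2=True  p3=True  p4=True  p5=False  p6=True  p7=False  p8=True  p9=True

Set p1 = True and propagate.
  then p7 is forced to False.
Try p2 = True.
  then p8 is forced to True.
  then p4 is forced to True.
  then p6 is forced to True.
For the remaining variables, p3 = True, p5 = False, p9 = True works.
Every clause has at least one true literal under this assignment.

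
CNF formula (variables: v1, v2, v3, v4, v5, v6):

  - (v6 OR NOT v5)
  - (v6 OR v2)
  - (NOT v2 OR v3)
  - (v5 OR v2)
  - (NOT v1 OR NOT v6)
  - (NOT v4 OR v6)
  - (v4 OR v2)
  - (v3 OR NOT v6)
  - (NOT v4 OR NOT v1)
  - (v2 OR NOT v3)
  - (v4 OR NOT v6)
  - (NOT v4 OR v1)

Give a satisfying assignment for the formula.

v1=False, v2=True, v3=True, v4=False, v5=False, v6=False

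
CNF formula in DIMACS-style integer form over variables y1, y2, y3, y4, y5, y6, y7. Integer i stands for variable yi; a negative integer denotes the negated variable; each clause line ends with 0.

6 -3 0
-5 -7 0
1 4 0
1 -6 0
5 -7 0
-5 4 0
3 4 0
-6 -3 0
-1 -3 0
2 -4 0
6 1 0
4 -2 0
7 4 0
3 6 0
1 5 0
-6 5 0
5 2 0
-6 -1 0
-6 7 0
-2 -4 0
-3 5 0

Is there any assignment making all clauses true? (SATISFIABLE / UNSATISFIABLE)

UNSATISFIABLE

y6 = True:
  propagation gives y1=True; an empty clause results — contradiction.
y6 = False:
  propagation gives y3=False; an empty clause results — contradiction.
Every branch closes, so no satisfying assignment exists.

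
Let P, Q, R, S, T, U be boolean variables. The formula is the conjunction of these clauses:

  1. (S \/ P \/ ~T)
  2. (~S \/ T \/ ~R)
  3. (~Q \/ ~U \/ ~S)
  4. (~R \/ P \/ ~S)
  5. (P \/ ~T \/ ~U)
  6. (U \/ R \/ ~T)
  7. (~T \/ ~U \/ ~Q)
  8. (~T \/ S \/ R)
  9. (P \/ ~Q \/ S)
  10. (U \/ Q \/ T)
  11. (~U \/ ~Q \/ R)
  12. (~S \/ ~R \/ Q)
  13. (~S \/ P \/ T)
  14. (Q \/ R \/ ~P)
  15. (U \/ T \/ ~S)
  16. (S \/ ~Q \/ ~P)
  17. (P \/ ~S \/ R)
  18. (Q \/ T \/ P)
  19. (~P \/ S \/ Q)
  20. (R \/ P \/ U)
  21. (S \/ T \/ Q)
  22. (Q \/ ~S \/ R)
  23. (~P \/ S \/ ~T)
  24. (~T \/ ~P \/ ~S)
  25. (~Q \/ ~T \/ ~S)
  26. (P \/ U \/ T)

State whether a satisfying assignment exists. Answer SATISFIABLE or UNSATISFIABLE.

UNSATISFIABLE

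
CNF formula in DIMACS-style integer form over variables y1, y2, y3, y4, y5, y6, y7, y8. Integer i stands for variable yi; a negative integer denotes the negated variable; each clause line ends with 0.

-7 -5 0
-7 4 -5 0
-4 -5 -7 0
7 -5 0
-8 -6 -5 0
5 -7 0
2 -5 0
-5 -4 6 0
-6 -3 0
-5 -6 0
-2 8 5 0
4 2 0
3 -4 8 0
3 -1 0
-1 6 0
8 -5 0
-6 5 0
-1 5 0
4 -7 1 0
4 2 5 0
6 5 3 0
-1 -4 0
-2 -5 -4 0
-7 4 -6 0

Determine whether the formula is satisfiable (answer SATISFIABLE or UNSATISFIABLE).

SATISFIABLE

Set y1 = False and propagate.
The remaining clauses are satisfied by y2 = False, y3 = True, y4 = True, y5 = False, y6 = False, y7 = False, y8 = True.
So y1=False, y2=False, y3=True, y4=True, y5=False, y6=False, y7=False, y8=True is a satisfying assignment.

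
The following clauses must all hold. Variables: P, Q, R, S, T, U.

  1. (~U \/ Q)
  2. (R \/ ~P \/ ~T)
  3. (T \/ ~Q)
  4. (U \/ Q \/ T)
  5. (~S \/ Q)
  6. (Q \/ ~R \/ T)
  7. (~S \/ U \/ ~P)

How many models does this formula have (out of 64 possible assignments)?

Case analysis on Q and T:
  Q=1, T=1: 11 of the 16 assignments to (P,R,S,U) work.
  Q=1, T=0: a clause becomes empty — 0.
  Q=0, T=1: remaining (P,R,S,U) ∈ {(0,0,0,0); (0,1,0,0); (1,1,0,0)} — 3.
  Q=0, T=0: a clause becomes empty — 0.
Total: 11 + 0 + 3 + 0 = 14.

14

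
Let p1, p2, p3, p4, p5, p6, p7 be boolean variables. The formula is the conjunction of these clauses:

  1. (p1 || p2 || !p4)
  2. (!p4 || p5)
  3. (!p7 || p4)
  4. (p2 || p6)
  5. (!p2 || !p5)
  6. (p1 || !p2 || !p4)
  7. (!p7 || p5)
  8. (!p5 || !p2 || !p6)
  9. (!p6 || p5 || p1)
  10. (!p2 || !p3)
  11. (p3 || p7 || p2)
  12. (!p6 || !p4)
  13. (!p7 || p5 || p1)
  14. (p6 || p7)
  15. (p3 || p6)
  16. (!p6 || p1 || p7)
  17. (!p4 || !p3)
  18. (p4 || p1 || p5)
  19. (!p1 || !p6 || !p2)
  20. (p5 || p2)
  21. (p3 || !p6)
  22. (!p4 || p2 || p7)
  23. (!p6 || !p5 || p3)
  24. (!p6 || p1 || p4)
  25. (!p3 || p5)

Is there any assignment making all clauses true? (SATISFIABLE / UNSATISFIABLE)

SATISFIABLE

Branch on p1: take p1 = True.
Try p2 = False.
  then p6 is forced to True.
  then p4 is forced to False.
  then p7 is forced to False.
  then p3 is forced to True.
  then p5 is forced to True.
So p1 = T, p2 = F, p3 = T, p4 = F, p5 = T, p6 = T, p7 = F is a satisfying assignment.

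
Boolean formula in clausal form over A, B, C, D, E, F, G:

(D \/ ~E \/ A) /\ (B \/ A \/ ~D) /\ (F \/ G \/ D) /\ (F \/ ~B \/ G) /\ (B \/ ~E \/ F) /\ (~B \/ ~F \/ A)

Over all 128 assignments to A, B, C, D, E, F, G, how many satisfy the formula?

58

Case analysis on B and F:
  B=1, F=1: forces A=1; C, D, E, G free → 2^4 = 16.
  B=1, F=0: C free; 7 ways for (A,D,E,G) × 2^1 = 14.
  B=0, F=1: C, G free; 5 ways for (A,D,E) × 2^2 = 20.
  B=0, F=0: C free; 4 ways for (A,D,E,G) × 2^1 = 8.
Total: 16 + 14 + 20 + 8 = 58.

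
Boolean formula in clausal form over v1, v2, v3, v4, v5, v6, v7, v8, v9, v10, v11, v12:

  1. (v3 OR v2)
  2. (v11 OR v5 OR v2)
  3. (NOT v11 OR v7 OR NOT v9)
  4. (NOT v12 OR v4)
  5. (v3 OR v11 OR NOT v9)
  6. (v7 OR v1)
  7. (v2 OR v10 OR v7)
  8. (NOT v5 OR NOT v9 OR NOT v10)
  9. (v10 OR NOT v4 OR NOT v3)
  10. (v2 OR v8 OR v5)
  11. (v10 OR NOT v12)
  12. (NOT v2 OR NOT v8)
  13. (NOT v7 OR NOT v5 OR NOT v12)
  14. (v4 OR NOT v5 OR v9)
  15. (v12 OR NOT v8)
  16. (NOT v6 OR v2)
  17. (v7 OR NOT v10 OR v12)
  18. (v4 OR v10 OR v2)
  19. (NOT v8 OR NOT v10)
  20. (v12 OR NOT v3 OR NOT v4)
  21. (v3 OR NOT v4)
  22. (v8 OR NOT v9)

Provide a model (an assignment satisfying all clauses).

v1=True, v2=True, v3=True, v4=True, v5=False, v6=False, v7=True, v8=False, v9=False, v10=True, v11=False, v12=True

v1 occurs only positively in the remaining clauses — set v1 = True.
Pure literal: v6 appears only negated; assign v6 = False.
Set v2 = True and propagate.
  then v8 is forced to False.
  then v9 is forced to False.
Try v3 = True.
The remaining clauses are satisfied by v4 = True, v5 = False, v7 = True, v10 = True, v11 = False, v12 = True.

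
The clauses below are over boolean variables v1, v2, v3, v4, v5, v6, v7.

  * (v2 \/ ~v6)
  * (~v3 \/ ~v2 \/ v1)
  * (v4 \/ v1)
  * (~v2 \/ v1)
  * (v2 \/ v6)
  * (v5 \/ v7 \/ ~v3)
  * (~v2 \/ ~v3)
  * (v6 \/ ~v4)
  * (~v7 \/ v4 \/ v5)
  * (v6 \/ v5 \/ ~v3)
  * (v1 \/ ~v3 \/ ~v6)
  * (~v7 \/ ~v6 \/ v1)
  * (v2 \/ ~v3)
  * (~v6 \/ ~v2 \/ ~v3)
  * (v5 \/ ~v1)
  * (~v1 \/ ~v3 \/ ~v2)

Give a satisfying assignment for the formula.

v1 = True, v2 = True, v3 = False, v4 = True, v5 = True, v6 = True, v7 = True

Check each clause:
  1. (~v6 \/ v2) — v2 is true.
  2. (~v3 \/ ~v2 \/ v1) — v1 is true.
  3. (v1 \/ v4) — v1 is true.
  4. (v1 \/ ~v2) — v1 is true.
  5. (v2 \/ v6) — v2 is true.
  6. (~v3 \/ v5 \/ v7) — v5 is true.
  7. (~v3 \/ ~v2) — ~v3 is true.
  8. (~v4 \/ v6) — v6 is true.
  9. (~v7 \/ v4 \/ v5) — v4 is true.
  10. (~v3 \/ v6 \/ v5) — ~v3 is true.
  11. (~v6 \/ ~v3 \/ v1) — v1 is true.
  12. (~v6 \/ ~v7 \/ v1) — v1 is true.
  13. (v2 \/ ~v3) — v2 is true.
  14. (~v6 \/ ~v2 \/ ~v3) — ~v3 is true.
  15. (~v1 \/ v5) — v5 is true.
  16. (~v3 \/ ~v1 \/ ~v2) — ~v3 is true.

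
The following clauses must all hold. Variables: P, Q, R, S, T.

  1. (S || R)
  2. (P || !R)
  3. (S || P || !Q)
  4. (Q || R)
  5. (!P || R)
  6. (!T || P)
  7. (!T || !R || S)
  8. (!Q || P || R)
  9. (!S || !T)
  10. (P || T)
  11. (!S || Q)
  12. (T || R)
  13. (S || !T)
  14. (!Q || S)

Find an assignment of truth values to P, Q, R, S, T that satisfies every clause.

P=True  Q=True  R=True  S=True  T=False

Set P = True and propagate.
  then R is forced to True.
Branch on Q: take Q = True.
  then S is forced to True.
  then T is forced to False.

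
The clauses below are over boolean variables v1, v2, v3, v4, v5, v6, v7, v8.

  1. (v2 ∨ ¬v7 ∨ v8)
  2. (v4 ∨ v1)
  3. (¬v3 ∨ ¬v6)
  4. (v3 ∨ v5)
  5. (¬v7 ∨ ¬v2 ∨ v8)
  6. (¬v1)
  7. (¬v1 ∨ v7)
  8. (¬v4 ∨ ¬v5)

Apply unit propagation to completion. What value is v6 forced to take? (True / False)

Unit clause (¬v1) sets v1 = False.
(v1 ∨ v4): since v1 = False, the clause reduces to (v4). v4 = True.
In (¬v5 ∨ ¬v4), ¬v4 is now false; ¬v5 must hold, so v5 = False.
From (v3 ∨ v5) and v5 = False: v3 = True.
From (¬v6 ∨ ¬v3) and v3 = True: v6 = False.

False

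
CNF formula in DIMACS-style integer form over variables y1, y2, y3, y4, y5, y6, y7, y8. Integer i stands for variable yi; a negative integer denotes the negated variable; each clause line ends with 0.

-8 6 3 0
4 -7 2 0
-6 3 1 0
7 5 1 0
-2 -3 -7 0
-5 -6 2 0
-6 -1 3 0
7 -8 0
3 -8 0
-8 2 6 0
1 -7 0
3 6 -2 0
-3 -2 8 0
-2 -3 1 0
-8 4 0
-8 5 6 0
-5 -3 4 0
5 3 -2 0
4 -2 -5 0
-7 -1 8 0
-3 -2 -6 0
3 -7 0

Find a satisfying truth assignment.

y1=1, y2=0, y3=0, y4=1, y5=1, y6=0, y7=0, y8=0

Pure literal: y4 appears only positively; assign y4 = True.
Set y1 = True and propagate.
Branch on y2: take y2 = False.
For the remaining variables, y3 = False, y5 = True, y6 = False, y7 = False, y8 = False works.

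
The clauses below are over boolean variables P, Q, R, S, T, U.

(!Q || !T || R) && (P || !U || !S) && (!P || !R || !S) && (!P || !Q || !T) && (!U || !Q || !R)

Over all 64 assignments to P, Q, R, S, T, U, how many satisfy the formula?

36

Case analysis on P and Q:
  P=1, Q=1: 5 of the 16 assignments to (R,S,T,U) work.
  P=1, Q=0: T, U free; 3 ways for (R,S) × 2^2 = 12.
  P=0, Q=1: 7 of the 16 assignments to (R,S,T,U) work.
  P=0, Q=0: R, T free; 3 ways for (S,U) × 2^2 = 12.
Total: 5 + 12 + 7 + 12 = 36.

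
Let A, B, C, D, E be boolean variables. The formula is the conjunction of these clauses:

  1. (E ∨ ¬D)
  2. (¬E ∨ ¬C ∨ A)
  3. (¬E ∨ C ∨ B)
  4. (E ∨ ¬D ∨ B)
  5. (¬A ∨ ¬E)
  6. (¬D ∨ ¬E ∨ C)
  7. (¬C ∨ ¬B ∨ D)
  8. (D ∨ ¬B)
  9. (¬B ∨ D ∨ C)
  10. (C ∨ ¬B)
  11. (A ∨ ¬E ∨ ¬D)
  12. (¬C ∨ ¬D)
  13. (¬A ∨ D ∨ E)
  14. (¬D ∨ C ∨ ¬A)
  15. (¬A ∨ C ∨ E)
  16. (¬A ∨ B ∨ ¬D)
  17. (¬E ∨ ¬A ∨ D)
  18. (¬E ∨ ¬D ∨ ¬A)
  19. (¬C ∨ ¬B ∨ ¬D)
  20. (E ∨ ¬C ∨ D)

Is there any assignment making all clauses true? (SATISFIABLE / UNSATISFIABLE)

SATISFIABLE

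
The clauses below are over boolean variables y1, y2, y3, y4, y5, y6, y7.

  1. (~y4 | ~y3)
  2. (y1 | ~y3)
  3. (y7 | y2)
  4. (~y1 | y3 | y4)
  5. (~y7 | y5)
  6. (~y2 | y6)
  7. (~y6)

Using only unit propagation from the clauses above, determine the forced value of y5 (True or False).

True

Unit clause (~y6) sets y6 = False.
From (y6 | ~y2) and y6 = False: y2 = False.
From (y2 | y7) and y2 = False: y7 = True.
(~y7 | y5): since y7 = True, the clause reduces to (y5). y5 = True.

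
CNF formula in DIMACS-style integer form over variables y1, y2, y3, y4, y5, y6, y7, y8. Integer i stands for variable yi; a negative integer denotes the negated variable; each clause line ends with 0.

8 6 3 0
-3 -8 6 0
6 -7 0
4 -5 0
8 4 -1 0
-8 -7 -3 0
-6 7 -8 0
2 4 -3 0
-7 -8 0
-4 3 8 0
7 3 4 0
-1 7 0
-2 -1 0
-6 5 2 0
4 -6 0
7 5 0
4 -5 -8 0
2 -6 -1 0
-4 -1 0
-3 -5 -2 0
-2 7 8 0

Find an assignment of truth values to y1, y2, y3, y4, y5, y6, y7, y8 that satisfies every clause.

y1=F, y2=F, y3=T, y4=T, y5=T, y6=T, y7=T, y8=F

Pure literal: y1 appears only negated; assign y1 = False.
Branch on y2: take y2 = False.
Set y3 = True and propagate.
  then y4 is forced to True.
Branch on y5: take y5 = True.
The remaining clauses are satisfied by y6 = True, y7 = True, y8 = False.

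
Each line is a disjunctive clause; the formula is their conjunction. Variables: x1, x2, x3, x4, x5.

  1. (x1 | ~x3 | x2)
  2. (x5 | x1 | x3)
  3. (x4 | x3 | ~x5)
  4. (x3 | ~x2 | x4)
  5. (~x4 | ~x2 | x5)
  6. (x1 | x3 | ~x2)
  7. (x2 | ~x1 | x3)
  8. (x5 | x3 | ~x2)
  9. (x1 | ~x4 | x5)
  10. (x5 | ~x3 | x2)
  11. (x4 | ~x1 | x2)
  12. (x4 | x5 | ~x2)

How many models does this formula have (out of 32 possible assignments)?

Case analysis on x2 and x3:
  x2=T, x3=T: remaining (x1,x4,x5) ∈ {(F,F,T); (F,T,T); (T,F,T); (T,T,T)} — 4.
  x2=T, x3=F: remaining (x1,x4,x5) ∈ {(T,T,T)} — 1.
  x2=F, x3=T: remaining (x1,x4,x5) ∈ {(T,T,T)} — 1.
  x2=F, x3=F: remaining (x1,x4,x5) ∈ {(F,T,T)} — 1.
Total: 4 + 1 + 1 + 1 = 7.

7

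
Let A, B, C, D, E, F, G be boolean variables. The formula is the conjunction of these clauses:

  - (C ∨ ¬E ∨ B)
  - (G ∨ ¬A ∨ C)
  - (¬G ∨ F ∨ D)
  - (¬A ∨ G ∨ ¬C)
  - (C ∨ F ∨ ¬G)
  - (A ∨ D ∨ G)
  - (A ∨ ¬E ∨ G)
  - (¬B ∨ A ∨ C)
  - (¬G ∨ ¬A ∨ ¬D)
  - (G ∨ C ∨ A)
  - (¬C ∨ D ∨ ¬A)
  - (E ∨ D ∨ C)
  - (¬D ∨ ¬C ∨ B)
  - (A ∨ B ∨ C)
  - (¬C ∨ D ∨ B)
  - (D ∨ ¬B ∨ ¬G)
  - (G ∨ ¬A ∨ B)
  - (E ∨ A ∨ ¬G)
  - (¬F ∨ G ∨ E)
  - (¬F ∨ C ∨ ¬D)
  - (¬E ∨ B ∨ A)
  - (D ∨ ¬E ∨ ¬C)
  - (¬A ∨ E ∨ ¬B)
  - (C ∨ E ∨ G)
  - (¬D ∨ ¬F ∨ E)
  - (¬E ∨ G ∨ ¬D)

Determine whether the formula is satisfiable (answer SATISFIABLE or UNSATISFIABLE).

SATISFIABLE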